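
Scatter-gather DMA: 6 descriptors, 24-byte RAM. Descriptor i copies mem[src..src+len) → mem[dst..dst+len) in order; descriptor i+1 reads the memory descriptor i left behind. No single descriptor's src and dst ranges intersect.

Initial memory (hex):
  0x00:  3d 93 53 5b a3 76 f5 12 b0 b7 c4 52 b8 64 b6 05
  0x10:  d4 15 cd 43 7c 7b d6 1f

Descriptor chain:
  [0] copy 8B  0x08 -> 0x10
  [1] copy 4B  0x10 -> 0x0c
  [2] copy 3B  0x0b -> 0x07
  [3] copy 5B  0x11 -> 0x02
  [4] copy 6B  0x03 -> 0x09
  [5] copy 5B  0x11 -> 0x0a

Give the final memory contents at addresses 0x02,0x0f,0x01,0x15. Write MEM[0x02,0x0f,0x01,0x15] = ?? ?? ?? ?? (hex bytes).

MEM[0x02,0x0f,0x01,0x15] = b7 52 93 64

  after D0: wrote 8B at 0x10 = b0b7c452b864b605
  after D1: wrote 4B at 0x0c = b0b7c452
  after D2: wrote 3B at 0x07 = 52b0b7
  after D3: wrote 5B at 0x02 = b7c452b864
  after D4: wrote 6B at 0x09 = c452b86452b0
  after D5: wrote 5B at 0x0a = b7c452b864
query mem[0x02]=0xb7, mem[0x0f]=0x52, mem[0x01]=0x93, mem[0x15]=0x64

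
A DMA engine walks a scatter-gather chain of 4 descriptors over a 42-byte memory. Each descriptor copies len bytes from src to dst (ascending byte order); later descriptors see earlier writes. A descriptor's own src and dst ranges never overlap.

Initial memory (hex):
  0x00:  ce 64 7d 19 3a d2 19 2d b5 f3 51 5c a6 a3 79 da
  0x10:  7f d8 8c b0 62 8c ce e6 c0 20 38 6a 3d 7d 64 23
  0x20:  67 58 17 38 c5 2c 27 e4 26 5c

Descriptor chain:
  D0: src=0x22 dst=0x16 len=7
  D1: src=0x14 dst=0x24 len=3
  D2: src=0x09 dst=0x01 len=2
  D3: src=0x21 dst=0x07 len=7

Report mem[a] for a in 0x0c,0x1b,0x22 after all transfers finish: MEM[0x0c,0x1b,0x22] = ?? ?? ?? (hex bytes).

#0 dst[0x16+7] := {0x17,0x38,0xc5,0x2c,0x27,0xe4,0x26}
#1 dst[0x24+3] := {0x62,0x8c,0x17}
#2 dst[0x01+2] := {0xf3,0x51}
#3 dst[0x07+7] := {0x58,0x17,0x38,0x62,0x8c,0x17,0xe4}
query mem[0x0c]=0x17, mem[0x1b]=0xe4, mem[0x22]=0x17

MEM[0x0c,0x1b,0x22] = 17 e4 17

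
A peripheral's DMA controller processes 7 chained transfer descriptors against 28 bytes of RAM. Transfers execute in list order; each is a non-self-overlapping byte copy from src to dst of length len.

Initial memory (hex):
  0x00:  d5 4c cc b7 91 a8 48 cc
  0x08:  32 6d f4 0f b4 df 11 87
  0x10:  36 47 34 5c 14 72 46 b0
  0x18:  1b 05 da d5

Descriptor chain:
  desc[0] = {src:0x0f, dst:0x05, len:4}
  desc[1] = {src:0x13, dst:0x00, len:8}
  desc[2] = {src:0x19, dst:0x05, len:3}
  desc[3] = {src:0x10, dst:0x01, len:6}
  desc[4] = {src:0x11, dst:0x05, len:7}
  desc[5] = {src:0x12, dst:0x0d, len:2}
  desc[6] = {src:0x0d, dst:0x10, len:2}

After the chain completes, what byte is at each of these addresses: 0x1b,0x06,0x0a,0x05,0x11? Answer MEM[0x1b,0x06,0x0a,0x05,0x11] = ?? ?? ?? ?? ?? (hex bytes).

MEM[0x1b,0x06,0x0a,0x05,0x11] = d5 34 46 47 5c

[0] 0x0f->0x05 len=4 : 87 36 47 34
[1] 0x13->0x00 len=8 : 5c 14 72 46 b0 1b 05 da
[2] 0x19->0x05 len=3 : 05 da d5
[3] 0x10->0x01 len=6 : 36 47 34 5c 14 72
[4] 0x11->0x05 len=7 : 47 34 5c 14 72 46 b0
[5] 0x12->0x0d len=2 : 34 5c
[6] 0x0d->0x10 len=2 : 34 5c
query mem[0x1b]=0xd5, mem[0x06]=0x34, mem[0x0a]=0x46, mem[0x05]=0x47, mem[0x11]=0x5c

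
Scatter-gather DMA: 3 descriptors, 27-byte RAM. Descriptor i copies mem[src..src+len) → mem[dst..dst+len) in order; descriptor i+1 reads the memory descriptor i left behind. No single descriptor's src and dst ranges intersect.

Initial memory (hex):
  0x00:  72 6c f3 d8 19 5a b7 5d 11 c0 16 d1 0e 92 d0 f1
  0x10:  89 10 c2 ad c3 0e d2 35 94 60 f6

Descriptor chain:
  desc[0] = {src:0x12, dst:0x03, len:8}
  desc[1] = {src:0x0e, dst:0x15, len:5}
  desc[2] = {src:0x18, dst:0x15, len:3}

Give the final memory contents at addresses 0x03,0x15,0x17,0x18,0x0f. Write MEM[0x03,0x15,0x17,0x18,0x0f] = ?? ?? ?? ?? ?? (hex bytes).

MEM[0x03,0x15,0x17,0x18,0x0f] = c2 10 f6 10 f1

[0] 0x12->0x03 len=8 : c2 ad c3 0e d2 35 94 60
[1] 0x0e->0x15 len=5 : d0 f1 89 10 c2
[2] 0x18->0x15 len=3 : 10 c2 f6
query mem[0x03]=0xc2, mem[0x15]=0x10, mem[0x17]=0xf6, mem[0x18]=0x10, mem[0x0f]=0xf1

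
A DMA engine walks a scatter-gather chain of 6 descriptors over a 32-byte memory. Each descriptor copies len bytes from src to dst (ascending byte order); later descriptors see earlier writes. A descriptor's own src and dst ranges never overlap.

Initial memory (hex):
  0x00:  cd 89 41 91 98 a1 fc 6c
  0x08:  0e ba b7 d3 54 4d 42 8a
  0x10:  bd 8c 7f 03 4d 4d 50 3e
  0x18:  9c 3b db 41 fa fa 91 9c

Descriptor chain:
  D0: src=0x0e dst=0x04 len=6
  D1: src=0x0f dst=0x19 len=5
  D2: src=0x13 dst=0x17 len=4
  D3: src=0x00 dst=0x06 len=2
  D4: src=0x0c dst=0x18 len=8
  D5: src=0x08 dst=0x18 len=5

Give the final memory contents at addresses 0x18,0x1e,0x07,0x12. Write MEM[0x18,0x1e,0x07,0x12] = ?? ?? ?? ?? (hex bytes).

D0: mem[0x04..0x09] <- [42 8a bd 8c 7f 03]
D1: mem[0x19..0x1d] <- [8a bd 8c 7f 03]
D2: mem[0x17..0x1a] <- [03 4d 4d 50]
D3: mem[0x06..0x07] <- [cd 89]
D4: mem[0x18..0x1f] <- [54 4d 42 8a bd 8c 7f 03]
D5: mem[0x18..0x1c] <- [7f 03 b7 d3 54]
query mem[0x18]=0x7f, mem[0x1e]=0x7f, mem[0x07]=0x89, mem[0x12]=0x7f

MEM[0x18,0x1e,0x07,0x12] = 7f 7f 89 7f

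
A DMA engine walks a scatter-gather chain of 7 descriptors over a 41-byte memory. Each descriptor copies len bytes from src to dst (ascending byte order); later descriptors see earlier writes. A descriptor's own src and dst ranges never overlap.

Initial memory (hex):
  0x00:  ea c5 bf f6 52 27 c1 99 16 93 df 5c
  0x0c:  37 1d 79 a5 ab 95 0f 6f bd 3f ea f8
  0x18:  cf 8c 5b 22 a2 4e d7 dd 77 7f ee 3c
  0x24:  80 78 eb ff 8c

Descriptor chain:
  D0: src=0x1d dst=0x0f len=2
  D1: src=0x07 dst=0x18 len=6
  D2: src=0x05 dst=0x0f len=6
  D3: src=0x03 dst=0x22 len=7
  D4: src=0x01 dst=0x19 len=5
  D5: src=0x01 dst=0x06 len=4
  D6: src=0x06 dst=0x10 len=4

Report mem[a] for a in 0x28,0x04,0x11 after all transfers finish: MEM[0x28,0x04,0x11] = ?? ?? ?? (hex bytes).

MEM[0x28,0x04,0x11] = 93 52 bf

[0] 0x1d->0x0f len=2 : 4e d7
[1] 0x07->0x18 len=6 : 99 16 93 df 5c 37
[2] 0x05->0x0f len=6 : 27 c1 99 16 93 df
[3] 0x03->0x22 len=7 : f6 52 27 c1 99 16 93
[4] 0x01->0x19 len=5 : c5 bf f6 52 27
[5] 0x01->0x06 len=4 : c5 bf f6 52
[6] 0x06->0x10 len=4 : c5 bf f6 52
query mem[0x28]=0x93, mem[0x04]=0x52, mem[0x11]=0xbf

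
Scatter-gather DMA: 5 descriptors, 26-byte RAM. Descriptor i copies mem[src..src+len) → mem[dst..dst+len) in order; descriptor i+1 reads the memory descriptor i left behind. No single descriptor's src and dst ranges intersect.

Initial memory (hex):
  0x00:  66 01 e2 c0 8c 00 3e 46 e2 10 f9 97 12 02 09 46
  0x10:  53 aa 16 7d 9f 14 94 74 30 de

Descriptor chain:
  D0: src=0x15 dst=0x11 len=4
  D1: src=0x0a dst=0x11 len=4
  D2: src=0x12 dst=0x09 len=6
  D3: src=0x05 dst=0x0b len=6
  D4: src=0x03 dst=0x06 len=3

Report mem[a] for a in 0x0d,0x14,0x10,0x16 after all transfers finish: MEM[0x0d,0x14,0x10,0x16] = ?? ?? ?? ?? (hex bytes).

MEM[0x0d,0x14,0x10,0x16] = 46 02 12 94

#0 dst[0x11+4] := {0x14,0x94,0x74,0x30}
#1 dst[0x11+4] := {0xf9,0x97,0x12,0x02}
#2 dst[0x09+6] := {0x97,0x12,0x02,0x14,0x94,0x74}
#3 dst[0x0b+6] := {0x00,0x3e,0x46,0xe2,0x97,0x12}
#4 dst[0x06+3] := {0xc0,0x8c,0x00}
query mem[0x0d]=0x46, mem[0x14]=0x02, mem[0x10]=0x12, mem[0x16]=0x94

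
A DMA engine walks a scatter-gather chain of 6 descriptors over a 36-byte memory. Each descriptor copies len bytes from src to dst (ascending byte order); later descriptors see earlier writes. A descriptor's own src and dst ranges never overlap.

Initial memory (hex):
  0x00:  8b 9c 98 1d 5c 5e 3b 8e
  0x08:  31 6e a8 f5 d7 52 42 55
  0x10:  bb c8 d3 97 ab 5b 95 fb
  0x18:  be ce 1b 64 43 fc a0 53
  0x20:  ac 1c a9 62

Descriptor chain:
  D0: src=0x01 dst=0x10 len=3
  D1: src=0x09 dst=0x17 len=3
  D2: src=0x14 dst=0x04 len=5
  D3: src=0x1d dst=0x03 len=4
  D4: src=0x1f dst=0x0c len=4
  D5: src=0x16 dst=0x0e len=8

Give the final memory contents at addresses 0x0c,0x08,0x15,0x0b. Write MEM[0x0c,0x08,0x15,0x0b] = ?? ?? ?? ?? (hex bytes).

[0] 0x01->0x10 len=3 : 9c 98 1d
[1] 0x09->0x17 len=3 : 6e a8 f5
[2] 0x14->0x04 len=5 : ab 5b 95 6e a8
[3] 0x1d->0x03 len=4 : fc a0 53 ac
[4] 0x1f->0x0c len=4 : 53 ac 1c a9
[5] 0x16->0x0e len=8 : 95 6e a8 f5 1b 64 43 fc
query mem[0x0c]=0x53, mem[0x08]=0xa8, mem[0x15]=0xfc, mem[0x0b]=0xf5

MEM[0x0c,0x08,0x15,0x0b] = 53 a8 fc f5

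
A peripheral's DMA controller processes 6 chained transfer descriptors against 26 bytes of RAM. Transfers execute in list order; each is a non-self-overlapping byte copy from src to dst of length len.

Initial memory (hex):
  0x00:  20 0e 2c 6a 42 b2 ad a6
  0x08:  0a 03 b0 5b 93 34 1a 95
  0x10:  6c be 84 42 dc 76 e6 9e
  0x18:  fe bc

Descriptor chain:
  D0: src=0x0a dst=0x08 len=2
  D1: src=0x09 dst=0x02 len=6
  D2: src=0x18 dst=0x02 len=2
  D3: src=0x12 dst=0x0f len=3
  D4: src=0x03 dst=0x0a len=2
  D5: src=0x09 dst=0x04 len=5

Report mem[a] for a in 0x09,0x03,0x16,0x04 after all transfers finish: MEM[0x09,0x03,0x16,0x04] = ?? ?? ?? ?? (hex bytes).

D0: mem[0x08..0x09] <- [b0 5b]
D1: mem[0x02..0x07] <- [5b b0 5b 93 34 1a]
D2: mem[0x02..0x03] <- [fe bc]
D3: mem[0x0f..0x11] <- [84 42 dc]
D4: mem[0x0a..0x0b] <- [bc 5b]
D5: mem[0x04..0x08] <- [5b bc 5b 93 34]
query mem[0x09]=0x5b, mem[0x03]=0xbc, mem[0x16]=0xe6, mem[0x04]=0x5b

MEM[0x09,0x03,0x16,0x04] = 5b bc e6 5b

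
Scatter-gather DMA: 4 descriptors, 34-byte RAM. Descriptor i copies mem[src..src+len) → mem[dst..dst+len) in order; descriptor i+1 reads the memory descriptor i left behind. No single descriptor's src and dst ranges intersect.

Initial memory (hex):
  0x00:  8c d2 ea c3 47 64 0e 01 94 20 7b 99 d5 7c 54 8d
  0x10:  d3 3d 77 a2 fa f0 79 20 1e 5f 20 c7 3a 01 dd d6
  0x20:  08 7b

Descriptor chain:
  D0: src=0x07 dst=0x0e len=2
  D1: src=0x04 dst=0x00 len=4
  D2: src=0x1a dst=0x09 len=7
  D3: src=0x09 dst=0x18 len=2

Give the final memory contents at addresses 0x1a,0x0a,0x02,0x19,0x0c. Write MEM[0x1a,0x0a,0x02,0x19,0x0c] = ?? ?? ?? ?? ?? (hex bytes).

MEM[0x1a,0x0a,0x02,0x19,0x0c] = 20 c7 0e c7 01

[0] 0x07->0x0e len=2 : 01 94
[1] 0x04->0x00 len=4 : 47 64 0e 01
[2] 0x1a->0x09 len=7 : 20 c7 3a 01 dd d6 08
[3] 0x09->0x18 len=2 : 20 c7
query mem[0x1a]=0x20, mem[0x0a]=0xc7, mem[0x02]=0x0e, mem[0x19]=0xc7, mem[0x0c]=0x01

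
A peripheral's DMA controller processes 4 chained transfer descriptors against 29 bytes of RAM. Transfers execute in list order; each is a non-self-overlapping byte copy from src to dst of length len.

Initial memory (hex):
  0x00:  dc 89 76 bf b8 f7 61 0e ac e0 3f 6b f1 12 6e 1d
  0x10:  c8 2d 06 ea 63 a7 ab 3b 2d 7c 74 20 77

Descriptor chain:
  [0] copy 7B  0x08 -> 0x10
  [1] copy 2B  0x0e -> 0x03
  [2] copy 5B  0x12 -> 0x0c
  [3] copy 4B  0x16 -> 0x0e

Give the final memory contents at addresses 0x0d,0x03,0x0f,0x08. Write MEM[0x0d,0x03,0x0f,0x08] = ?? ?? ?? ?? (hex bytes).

MEM[0x0d,0x03,0x0f,0x08] = 6b 6e 3b ac

[0] 0x08->0x10 len=7 : ac e0 3f 6b f1 12 6e
[1] 0x0e->0x03 len=2 : 6e 1d
[2] 0x12->0x0c len=5 : 3f 6b f1 12 6e
[3] 0x16->0x0e len=4 : 6e 3b 2d 7c
query mem[0x0d]=0x6b, mem[0x03]=0x6e, mem[0x0f]=0x3b, mem[0x08]=0xac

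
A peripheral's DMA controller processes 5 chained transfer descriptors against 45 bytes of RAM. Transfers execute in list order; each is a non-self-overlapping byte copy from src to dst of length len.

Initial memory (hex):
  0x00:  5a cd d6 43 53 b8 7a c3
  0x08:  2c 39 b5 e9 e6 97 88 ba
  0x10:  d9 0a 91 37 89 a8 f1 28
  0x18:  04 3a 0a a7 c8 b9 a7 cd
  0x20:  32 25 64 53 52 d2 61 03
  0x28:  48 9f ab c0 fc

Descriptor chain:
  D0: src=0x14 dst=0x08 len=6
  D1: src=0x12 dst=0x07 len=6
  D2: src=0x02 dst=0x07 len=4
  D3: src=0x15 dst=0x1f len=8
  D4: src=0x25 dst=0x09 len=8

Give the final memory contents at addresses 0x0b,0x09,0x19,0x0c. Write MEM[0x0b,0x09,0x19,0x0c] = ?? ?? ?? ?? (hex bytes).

  after D0: wrote 6B at 0x08 = 89a8f128043a
  after D1: wrote 6B at 0x07 = 913789a8f128
  after D2: wrote 4B at 0x07 = d64353b8
  after D3: wrote 8B at 0x1f = a8f128043a0aa7c8
  after D4: wrote 8B at 0x09 = a7c803489fabc0fc
query mem[0x0b]=0x03, mem[0x09]=0xa7, mem[0x19]=0x3a, mem[0x0c]=0x48

MEM[0x0b,0x09,0x19,0x0c] = 03 a7 3a 48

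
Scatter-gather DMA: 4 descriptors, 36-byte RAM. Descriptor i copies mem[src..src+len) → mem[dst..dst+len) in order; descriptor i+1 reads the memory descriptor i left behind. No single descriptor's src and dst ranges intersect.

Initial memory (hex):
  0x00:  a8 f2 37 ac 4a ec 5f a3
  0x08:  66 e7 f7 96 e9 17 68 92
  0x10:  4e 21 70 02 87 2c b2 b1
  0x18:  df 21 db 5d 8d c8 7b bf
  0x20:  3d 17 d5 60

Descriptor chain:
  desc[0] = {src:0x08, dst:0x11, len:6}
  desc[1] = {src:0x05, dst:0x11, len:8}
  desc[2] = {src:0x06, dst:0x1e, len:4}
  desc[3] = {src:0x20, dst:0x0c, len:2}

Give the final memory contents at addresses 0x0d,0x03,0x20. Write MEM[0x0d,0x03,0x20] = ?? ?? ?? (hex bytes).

#0 dst[0x11+6] := {0x66,0xe7,0xf7,0x96,0xe9,0x17}
#1 dst[0x11+8] := {0xec,0x5f,0xa3,0x66,0xe7,0xf7,0x96,0xe9}
#2 dst[0x1e+4] := {0x5f,0xa3,0x66,0xe7}
#3 dst[0x0c+2] := {0x66,0xe7}
query mem[0x0d]=0xe7, mem[0x03]=0xac, mem[0x20]=0x66

MEM[0x0d,0x03,0x20] = e7 ac 66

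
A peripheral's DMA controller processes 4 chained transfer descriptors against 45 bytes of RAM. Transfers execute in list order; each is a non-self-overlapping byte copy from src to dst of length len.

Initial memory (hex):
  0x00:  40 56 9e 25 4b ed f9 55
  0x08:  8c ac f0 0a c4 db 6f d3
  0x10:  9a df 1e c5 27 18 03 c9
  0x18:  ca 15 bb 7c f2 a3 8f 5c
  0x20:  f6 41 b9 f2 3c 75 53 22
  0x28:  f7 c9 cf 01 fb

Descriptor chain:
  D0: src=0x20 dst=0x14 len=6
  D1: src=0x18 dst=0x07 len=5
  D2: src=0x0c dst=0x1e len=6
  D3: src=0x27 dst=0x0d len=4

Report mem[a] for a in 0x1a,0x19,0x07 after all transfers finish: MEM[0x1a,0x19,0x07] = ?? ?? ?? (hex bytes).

MEM[0x1a,0x19,0x07] = bb 75 3c

  after D0: wrote 6B at 0x14 = f641b9f23c75
  after D1: wrote 5B at 0x07 = 3c75bb7cf2
  after D2: wrote 6B at 0x1e = c4db6fd39adf
  after D3: wrote 4B at 0x0d = 22f7c9cf
query mem[0x1a]=0xbb, mem[0x19]=0x75, mem[0x07]=0x3c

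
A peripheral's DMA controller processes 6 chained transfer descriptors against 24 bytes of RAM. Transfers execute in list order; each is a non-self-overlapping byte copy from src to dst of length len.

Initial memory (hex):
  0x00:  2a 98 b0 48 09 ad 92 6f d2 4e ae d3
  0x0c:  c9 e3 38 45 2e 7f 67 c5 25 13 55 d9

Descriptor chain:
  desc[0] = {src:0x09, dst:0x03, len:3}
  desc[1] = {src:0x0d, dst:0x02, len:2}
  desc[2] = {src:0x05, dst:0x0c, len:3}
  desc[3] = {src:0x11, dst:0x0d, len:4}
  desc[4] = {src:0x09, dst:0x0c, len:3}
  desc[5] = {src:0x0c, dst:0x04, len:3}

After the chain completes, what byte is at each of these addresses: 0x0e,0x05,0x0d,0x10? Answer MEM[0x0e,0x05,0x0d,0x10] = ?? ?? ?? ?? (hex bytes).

MEM[0x0e,0x05,0x0d,0x10] = d3 ae ae 25

D0: mem[0x03..0x05] <- [4e ae d3]
D1: mem[0x02..0x03] <- [e3 38]
D2: mem[0x0c..0x0e] <- [d3 92 6f]
D3: mem[0x0d..0x10] <- [7f 67 c5 25]
D4: mem[0x0c..0x0e] <- [4e ae d3]
D5: mem[0x04..0x06] <- [4e ae d3]
query mem[0x0e]=0xd3, mem[0x05]=0xae, mem[0x0d]=0xae, mem[0x10]=0x25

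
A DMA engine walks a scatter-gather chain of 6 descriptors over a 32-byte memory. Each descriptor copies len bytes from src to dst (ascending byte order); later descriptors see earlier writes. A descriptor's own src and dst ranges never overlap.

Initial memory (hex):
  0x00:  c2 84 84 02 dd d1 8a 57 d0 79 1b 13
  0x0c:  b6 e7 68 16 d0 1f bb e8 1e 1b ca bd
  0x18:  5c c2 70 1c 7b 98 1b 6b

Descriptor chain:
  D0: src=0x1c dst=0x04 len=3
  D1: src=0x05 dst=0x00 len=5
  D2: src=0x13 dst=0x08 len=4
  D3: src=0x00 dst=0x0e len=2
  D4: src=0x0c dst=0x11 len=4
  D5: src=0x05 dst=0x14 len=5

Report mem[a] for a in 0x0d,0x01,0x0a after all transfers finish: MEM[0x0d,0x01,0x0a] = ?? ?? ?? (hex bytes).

[0] 0x1c->0x04 len=3 : 7b 98 1b
[1] 0x05->0x00 len=5 : 98 1b 57 d0 79
[2] 0x13->0x08 len=4 : e8 1e 1b ca
[3] 0x00->0x0e len=2 : 98 1b
[4] 0x0c->0x11 len=4 : b6 e7 98 1b
[5] 0x05->0x14 len=5 : 98 1b 57 e8 1e
query mem[0x0d]=0xe7, mem[0x01]=0x1b, mem[0x0a]=0x1b

MEM[0x0d,0x01,0x0a] = e7 1b 1b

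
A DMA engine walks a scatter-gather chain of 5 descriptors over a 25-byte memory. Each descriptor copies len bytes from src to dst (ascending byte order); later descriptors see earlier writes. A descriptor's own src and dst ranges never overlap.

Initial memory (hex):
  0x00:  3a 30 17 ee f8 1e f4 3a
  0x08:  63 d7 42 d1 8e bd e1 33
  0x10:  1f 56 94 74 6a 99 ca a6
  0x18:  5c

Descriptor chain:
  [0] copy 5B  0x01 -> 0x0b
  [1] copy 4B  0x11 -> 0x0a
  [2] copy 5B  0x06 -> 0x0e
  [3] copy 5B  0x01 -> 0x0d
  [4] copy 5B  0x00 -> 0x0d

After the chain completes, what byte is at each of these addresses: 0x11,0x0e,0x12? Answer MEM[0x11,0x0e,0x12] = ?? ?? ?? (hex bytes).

[0] 0x01->0x0b len=5 : 30 17 ee f8 1e
[1] 0x11->0x0a len=4 : 56 94 74 6a
[2] 0x06->0x0e len=5 : f4 3a 63 d7 56
[3] 0x01->0x0d len=5 : 30 17 ee f8 1e
[4] 0x00->0x0d len=5 : 3a 30 17 ee f8
query mem[0x11]=0xf8, mem[0x0e]=0x30, mem[0x12]=0x56

MEM[0x11,0x0e,0x12] = f8 30 56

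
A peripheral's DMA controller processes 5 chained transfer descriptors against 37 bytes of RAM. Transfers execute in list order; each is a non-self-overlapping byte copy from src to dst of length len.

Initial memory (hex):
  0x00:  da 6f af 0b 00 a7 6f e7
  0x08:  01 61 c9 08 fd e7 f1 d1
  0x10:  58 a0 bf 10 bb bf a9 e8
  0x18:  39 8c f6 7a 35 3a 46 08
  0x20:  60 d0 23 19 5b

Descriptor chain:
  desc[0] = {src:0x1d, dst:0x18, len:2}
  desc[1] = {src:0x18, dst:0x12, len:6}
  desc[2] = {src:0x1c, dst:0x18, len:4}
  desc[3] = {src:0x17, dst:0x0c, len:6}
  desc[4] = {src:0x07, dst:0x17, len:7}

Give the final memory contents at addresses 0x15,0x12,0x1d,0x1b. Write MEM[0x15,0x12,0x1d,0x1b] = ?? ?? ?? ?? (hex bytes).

MEM[0x15,0x12,0x1d,0x1b] = 7a 3a 35 08

  after D0: wrote 2B at 0x18 = 3a46
  after D1: wrote 6B at 0x12 = 3a46f67a353a
  after D2: wrote 4B at 0x18 = 353a4608
  after D3: wrote 6B at 0x0c = 3a353a460835
  after D4: wrote 7B at 0x17 = e70161c9083a35
query mem[0x15]=0x7a, mem[0x12]=0x3a, mem[0x1d]=0x35, mem[0x1b]=0x08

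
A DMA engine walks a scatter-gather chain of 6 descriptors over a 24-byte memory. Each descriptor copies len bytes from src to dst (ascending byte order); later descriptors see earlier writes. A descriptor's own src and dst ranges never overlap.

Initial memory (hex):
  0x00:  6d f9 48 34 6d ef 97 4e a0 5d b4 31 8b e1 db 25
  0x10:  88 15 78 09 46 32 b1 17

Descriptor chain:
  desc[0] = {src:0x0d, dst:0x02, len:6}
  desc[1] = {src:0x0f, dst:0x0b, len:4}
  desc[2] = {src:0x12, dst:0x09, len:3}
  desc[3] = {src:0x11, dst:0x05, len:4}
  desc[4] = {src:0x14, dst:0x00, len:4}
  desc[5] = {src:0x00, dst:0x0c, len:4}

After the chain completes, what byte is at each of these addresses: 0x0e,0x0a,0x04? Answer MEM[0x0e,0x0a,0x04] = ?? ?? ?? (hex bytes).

MEM[0x0e,0x0a,0x04] = b1 09 25

#0 dst[0x02+6] := {0xe1,0xdb,0x25,0x88,0x15,0x78}
#1 dst[0x0b+4] := {0x25,0x88,0x15,0x78}
#2 dst[0x09+3] := {0x78,0x09,0x46}
#3 dst[0x05+4] := {0x15,0x78,0x09,0x46}
#4 dst[0x00+4] := {0x46,0x32,0xb1,0x17}
#5 dst[0x0c+4] := {0x46,0x32,0xb1,0x17}
query mem[0x0e]=0xb1, mem[0x0a]=0x09, mem[0x04]=0x25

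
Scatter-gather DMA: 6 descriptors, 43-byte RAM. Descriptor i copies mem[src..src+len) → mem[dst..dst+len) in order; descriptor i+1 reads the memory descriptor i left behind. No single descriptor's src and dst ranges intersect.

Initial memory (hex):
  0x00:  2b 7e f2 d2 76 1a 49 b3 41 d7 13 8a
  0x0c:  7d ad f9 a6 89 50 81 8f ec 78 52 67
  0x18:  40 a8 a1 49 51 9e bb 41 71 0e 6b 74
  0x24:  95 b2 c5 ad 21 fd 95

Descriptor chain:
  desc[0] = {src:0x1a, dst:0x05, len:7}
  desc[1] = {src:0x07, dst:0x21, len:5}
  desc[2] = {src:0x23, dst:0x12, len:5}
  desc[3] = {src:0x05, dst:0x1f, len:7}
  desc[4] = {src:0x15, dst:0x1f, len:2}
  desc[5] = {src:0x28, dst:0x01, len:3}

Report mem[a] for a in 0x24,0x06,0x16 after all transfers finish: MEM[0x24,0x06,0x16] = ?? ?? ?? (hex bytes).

MEM[0x24,0x06,0x16] = 41 49 ad

D0: mem[0x05..0x0b] <- [a1 49 51 9e bb 41 71]
D1: mem[0x21..0x25] <- [51 9e bb 41 71]
D2: mem[0x12..0x16] <- [bb 41 71 c5 ad]
D3: mem[0x1f..0x25] <- [a1 49 51 9e bb 41 71]
D4: mem[0x1f..0x20] <- [c5 ad]
D5: mem[0x01..0x03] <- [21 fd 95]
query mem[0x24]=0x41, mem[0x06]=0x49, mem[0x16]=0xad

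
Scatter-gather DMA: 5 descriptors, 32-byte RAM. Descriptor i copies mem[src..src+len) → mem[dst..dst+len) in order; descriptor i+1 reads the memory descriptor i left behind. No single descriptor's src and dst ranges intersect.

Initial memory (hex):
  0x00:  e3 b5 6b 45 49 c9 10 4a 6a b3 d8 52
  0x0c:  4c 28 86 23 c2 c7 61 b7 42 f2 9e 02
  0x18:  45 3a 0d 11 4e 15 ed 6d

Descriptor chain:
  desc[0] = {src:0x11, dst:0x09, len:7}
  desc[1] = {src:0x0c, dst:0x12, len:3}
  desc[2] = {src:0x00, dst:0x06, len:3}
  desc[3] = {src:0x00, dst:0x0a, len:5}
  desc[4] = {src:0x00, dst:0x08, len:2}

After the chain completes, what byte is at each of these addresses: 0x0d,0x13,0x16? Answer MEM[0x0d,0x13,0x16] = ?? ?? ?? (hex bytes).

#0 dst[0x09+7] := {0xc7,0x61,0xb7,0x42,0xf2,0x9e,0x02}
#1 dst[0x12+3] := {0x42,0xf2,0x9e}
#2 dst[0x06+3] := {0xe3,0xb5,0x6b}
#3 dst[0x0a+5] := {0xe3,0xb5,0x6b,0x45,0x49}
#4 dst[0x08+2] := {0xe3,0xb5}
query mem[0x0d]=0x45, mem[0x13]=0xf2, mem[0x16]=0x9e

MEM[0x0d,0x13,0x16] = 45 f2 9e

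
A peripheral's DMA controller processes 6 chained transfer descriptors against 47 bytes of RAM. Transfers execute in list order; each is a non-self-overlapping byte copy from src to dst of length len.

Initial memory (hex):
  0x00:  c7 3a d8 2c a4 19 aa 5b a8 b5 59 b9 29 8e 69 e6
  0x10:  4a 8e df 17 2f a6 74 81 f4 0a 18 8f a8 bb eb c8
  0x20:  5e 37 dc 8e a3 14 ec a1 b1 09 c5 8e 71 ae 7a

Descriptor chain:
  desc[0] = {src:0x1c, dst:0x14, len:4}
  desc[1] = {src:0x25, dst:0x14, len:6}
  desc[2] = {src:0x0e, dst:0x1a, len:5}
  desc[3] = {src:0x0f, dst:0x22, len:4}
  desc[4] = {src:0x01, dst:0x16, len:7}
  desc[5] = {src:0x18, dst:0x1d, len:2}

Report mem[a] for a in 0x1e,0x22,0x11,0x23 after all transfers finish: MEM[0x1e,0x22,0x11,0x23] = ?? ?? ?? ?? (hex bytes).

D0: mem[0x14..0x17] <- [a8 bb eb c8]
D1: mem[0x14..0x19] <- [14 ec a1 b1 09 c5]
D2: mem[0x1a..0x1e] <- [69 e6 4a 8e df]
D3: mem[0x22..0x25] <- [e6 4a 8e df]
D4: mem[0x16..0x1c] <- [3a d8 2c a4 19 aa 5b]
D5: mem[0x1d..0x1e] <- [2c a4]
query mem[0x1e]=0xa4, mem[0x22]=0xe6, mem[0x11]=0x8e, mem[0x23]=0x4a

MEM[0x1e,0x22,0x11,0x23] = a4 e6 8e 4a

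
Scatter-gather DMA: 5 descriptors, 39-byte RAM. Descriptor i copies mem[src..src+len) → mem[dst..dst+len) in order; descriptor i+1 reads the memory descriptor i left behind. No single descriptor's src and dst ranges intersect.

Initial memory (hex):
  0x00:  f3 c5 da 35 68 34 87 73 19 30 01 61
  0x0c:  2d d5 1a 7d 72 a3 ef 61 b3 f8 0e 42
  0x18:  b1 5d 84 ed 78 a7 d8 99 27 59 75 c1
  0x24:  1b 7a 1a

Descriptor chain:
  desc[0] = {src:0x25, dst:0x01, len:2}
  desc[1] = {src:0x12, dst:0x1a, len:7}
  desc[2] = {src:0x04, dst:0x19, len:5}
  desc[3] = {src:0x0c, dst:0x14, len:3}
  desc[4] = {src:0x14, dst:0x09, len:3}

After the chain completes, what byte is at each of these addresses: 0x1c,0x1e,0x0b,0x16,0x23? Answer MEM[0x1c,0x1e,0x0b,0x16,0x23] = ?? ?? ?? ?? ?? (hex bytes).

MEM[0x1c,0x1e,0x0b,0x16,0x23] = 73 0e 1a 1a c1

D0: mem[0x01..0x02] <- [7a 1a]
D1: mem[0x1a..0x20] <- [ef 61 b3 f8 0e 42 b1]
D2: mem[0x19..0x1d] <- [68 34 87 73 19]
D3: mem[0x14..0x16] <- [2d d5 1a]
D4: mem[0x09..0x0b] <- [2d d5 1a]
query mem[0x1c]=0x73, mem[0x1e]=0x0e, mem[0x0b]=0x1a, mem[0x16]=0x1a, mem[0x23]=0xc1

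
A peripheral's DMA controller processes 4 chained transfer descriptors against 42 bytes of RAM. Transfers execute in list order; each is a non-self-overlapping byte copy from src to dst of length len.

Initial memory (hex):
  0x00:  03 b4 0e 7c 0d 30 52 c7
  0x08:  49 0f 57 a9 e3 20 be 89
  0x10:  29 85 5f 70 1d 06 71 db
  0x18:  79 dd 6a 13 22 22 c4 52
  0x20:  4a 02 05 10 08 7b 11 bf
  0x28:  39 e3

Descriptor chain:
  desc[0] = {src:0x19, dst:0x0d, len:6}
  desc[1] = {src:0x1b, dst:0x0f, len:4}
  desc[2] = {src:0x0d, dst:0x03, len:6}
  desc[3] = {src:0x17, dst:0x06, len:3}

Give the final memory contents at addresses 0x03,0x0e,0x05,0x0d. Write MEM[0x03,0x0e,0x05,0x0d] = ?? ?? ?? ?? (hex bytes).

MEM[0x03,0x0e,0x05,0x0d] = dd 6a 13 dd

[0] 0x19->0x0d len=6 : dd 6a 13 22 22 c4
[1] 0x1b->0x0f len=4 : 13 22 22 c4
[2] 0x0d->0x03 len=6 : dd 6a 13 22 22 c4
[3] 0x17->0x06 len=3 : db 79 dd
query mem[0x03]=0xdd, mem[0x0e]=0x6a, mem[0x05]=0x13, mem[0x0d]=0xdd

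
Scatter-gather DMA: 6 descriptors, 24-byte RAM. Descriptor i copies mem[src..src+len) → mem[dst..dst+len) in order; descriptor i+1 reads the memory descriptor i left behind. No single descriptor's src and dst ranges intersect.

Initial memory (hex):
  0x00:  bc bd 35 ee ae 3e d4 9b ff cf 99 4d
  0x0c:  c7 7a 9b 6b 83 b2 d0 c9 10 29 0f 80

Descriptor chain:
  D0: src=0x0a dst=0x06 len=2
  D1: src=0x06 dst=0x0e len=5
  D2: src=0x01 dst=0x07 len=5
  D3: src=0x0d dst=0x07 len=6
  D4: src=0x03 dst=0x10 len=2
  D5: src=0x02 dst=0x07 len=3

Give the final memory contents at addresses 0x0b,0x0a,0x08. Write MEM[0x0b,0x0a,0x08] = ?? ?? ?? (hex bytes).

D0: mem[0x06..0x07] <- [99 4d]
D1: mem[0x0e..0x12] <- [99 4d ff cf 99]
D2: mem[0x07..0x0b] <- [bd 35 ee ae 3e]
D3: mem[0x07..0x0c] <- [7a 99 4d ff cf 99]
D4: mem[0x10..0x11] <- [ee ae]
D5: mem[0x07..0x09] <- [35 ee ae]
query mem[0x0b]=0xcf, mem[0x0a]=0xff, mem[0x08]=0xee

MEM[0x0b,0x0a,0x08] = cf ff ee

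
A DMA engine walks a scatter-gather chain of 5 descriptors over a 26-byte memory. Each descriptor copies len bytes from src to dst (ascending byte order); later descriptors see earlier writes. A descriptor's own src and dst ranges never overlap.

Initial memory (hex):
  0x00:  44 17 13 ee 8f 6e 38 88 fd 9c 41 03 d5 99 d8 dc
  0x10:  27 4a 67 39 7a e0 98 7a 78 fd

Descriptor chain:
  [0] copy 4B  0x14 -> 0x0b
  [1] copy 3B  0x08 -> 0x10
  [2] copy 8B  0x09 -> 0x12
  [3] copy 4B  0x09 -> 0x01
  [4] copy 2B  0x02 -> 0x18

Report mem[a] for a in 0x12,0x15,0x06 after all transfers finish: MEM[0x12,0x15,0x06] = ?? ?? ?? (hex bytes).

  after D0: wrote 4B at 0x0b = 7ae0987a
  after D1: wrote 3B at 0x10 = fd9c41
  after D2: wrote 8B at 0x12 = 9c417ae0987adcfd
  after D3: wrote 4B at 0x01 = 9c417ae0
  after D4: wrote 2B at 0x18 = 417a
query mem[0x12]=0x9c, mem[0x15]=0xe0, mem[0x06]=0x38

MEM[0x12,0x15,0x06] = 9c e0 38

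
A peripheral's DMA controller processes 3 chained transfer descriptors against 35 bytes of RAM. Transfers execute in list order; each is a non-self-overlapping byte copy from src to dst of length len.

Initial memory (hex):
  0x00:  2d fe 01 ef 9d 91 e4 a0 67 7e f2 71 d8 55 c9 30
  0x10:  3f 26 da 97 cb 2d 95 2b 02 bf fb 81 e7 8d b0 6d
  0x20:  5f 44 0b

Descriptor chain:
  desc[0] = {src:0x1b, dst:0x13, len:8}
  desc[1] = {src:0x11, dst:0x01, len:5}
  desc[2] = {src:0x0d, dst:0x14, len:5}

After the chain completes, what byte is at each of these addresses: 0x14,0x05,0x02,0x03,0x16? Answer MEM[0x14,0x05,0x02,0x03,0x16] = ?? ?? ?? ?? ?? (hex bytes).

MEM[0x14,0x05,0x02,0x03,0x16] = 55 8d da 81 30

#0 dst[0x13+8] := {0x81,0xe7,0x8d,0xb0,0x6d,0x5f,0x44,0x0b}
#1 dst[0x01+5] := {0x26,0xda,0x81,0xe7,0x8d}
#2 dst[0x14+5] := {0x55,0xc9,0x30,0x3f,0x26}
query mem[0x14]=0x55, mem[0x05]=0x8d, mem[0x02]=0xda, mem[0x03]=0x81, mem[0x16]=0x30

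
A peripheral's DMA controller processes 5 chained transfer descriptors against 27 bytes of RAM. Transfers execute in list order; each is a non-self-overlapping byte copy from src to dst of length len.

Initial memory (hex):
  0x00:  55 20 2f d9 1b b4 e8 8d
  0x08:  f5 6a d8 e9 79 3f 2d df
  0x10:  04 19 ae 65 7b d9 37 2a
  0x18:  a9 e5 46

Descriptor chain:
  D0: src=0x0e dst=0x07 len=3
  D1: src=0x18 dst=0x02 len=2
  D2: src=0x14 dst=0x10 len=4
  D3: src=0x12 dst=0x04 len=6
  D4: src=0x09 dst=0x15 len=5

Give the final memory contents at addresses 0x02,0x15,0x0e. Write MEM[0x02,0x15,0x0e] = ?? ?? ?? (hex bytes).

MEM[0x02,0x15,0x0e] = a9 2a 2d

  after D0: wrote 3B at 0x07 = 2ddf04
  after D1: wrote 2B at 0x02 = a9e5
  after D2: wrote 4B at 0x10 = 7bd9372a
  after D3: wrote 6B at 0x04 = 372a7bd9372a
  after D4: wrote 5B at 0x15 = 2ad8e9793f
query mem[0x02]=0xa9, mem[0x15]=0x2a, mem[0x0e]=0x2d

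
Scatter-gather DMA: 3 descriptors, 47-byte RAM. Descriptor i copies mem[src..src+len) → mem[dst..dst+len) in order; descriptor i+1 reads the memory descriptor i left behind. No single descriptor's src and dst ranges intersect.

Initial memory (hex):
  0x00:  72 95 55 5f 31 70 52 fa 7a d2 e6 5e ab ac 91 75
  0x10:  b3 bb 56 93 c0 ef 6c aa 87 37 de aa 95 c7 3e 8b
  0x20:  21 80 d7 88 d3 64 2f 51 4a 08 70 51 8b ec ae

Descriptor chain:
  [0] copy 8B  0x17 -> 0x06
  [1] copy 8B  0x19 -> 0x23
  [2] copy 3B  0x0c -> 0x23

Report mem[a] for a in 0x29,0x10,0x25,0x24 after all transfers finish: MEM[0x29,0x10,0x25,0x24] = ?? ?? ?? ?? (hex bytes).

#0 dst[0x06+8] := {0xaa,0x87,0x37,0xde,0xaa,0x95,0xc7,0x3e}
#1 dst[0x23+8] := {0x37,0xde,0xaa,0x95,0xc7,0x3e,0x8b,0x21}
#2 dst[0x23+3] := {0xc7,0x3e,0x91}
query mem[0x29]=0x8b, mem[0x10]=0xb3, mem[0x25]=0x91, mem[0x24]=0x3e

MEM[0x29,0x10,0x25,0x24] = 8b b3 91 3e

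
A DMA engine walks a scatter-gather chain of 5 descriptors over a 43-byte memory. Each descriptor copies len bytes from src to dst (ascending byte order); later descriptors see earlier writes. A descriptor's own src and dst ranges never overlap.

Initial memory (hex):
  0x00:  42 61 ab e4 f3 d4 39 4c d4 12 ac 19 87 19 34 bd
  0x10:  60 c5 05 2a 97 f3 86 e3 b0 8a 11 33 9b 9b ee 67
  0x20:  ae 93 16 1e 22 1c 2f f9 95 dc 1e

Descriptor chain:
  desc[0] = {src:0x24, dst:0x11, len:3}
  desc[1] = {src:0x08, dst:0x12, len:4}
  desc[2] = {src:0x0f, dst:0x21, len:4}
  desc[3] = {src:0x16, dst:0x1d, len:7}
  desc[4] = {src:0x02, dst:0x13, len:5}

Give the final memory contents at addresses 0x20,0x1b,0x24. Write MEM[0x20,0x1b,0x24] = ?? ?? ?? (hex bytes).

MEM[0x20,0x1b,0x24] = 8a 33 d4

D0: mem[0x11..0x13] <- [22 1c 2f]
D1: mem[0x12..0x15] <- [d4 12 ac 19]
D2: mem[0x21..0x24] <- [bd 60 22 d4]
D3: mem[0x1d..0x23] <- [86 e3 b0 8a 11 33 9b]
D4: mem[0x13..0x17] <- [ab e4 f3 d4 39]
query mem[0x20]=0x8a, mem[0x1b]=0x33, mem[0x24]=0xd4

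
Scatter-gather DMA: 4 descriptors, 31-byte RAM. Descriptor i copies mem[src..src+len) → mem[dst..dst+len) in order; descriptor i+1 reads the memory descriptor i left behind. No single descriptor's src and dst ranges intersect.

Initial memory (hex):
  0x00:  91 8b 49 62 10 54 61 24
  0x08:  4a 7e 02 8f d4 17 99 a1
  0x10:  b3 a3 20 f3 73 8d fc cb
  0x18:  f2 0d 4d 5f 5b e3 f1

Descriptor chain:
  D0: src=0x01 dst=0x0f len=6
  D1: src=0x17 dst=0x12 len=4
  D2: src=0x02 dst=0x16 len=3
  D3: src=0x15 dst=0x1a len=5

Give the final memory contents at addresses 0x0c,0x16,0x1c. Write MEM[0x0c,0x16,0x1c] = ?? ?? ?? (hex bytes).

MEM[0x0c,0x16,0x1c] = d4 49 62

  after D0: wrote 6B at 0x0f = 8b4962105461
  after D1: wrote 4B at 0x12 = cbf20d4d
  after D2: wrote 3B at 0x16 = 496210
  after D3: wrote 5B at 0x1a = 4d4962100d
query mem[0x0c]=0xd4, mem[0x16]=0x49, mem[0x1c]=0x62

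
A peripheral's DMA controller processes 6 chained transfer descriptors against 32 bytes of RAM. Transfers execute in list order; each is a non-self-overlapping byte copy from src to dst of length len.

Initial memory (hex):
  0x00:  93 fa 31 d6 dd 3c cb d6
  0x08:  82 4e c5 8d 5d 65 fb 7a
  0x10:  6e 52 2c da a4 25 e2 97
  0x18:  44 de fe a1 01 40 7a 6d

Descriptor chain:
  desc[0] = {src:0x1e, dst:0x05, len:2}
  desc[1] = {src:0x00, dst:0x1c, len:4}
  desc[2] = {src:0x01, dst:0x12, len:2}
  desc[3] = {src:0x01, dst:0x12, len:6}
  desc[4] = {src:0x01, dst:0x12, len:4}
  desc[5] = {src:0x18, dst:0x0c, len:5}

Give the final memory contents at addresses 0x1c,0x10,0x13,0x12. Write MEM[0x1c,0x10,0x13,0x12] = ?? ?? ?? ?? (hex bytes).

D0: mem[0x05..0x06] <- [7a 6d]
D1: mem[0x1c..0x1f] <- [93 fa 31 d6]
D2: mem[0x12..0x13] <- [fa 31]
D3: mem[0x12..0x17] <- [fa 31 d6 dd 7a 6d]
D4: mem[0x12..0x15] <- [fa 31 d6 dd]
D5: mem[0x0c..0x10] <- [44 de fe a1 93]
query mem[0x1c]=0x93, mem[0x10]=0x93, mem[0x13]=0x31, mem[0x12]=0xfa

MEM[0x1c,0x10,0x13,0x12] = 93 93 31 fa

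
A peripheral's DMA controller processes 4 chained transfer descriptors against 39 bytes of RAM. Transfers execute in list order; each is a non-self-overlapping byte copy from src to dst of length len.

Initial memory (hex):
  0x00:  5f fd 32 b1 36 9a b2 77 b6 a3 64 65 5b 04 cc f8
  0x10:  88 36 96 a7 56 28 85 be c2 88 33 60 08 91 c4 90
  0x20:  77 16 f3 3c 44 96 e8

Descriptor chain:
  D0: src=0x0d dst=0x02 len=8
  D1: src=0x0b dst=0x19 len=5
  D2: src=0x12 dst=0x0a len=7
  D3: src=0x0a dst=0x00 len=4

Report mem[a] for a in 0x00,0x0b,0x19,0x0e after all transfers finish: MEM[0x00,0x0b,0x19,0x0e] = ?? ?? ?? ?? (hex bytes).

MEM[0x00,0x0b,0x19,0x0e] = 96 a7 65 85

#0 dst[0x02+8] := {0x04,0xcc,0xf8,0x88,0x36,0x96,0xa7,0x56}
#1 dst[0x19+5] := {0x65,0x5b,0x04,0xcc,0xf8}
#2 dst[0x0a+7] := {0x96,0xa7,0x56,0x28,0x85,0xbe,0xc2}
#3 dst[0x00+4] := {0x96,0xa7,0x56,0x28}
query mem[0x00]=0x96, mem[0x0b]=0xa7, mem[0x19]=0x65, mem[0x0e]=0x85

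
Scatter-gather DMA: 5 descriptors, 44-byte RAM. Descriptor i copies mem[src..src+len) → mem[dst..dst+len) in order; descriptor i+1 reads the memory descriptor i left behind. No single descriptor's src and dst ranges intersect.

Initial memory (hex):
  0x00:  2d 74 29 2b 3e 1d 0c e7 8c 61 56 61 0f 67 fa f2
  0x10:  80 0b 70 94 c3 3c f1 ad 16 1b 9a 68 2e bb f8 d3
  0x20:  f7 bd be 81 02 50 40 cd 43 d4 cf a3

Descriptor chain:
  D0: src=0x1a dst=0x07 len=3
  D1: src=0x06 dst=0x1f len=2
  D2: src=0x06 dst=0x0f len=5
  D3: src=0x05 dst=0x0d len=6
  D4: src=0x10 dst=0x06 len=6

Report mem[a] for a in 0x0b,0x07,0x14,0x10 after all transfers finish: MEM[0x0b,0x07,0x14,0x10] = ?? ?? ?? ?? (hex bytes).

MEM[0x0b,0x07,0x14,0x10] = 3c 2e c3 68

D0: mem[0x07..0x09] <- [9a 68 2e]
D1: mem[0x1f..0x20] <- [0c 9a]
D2: mem[0x0f..0x13] <- [0c 9a 68 2e 56]
D3: mem[0x0d..0x12] <- [1d 0c 9a 68 2e 56]
D4: mem[0x06..0x0b] <- [68 2e 56 56 c3 3c]
query mem[0x0b]=0x3c, mem[0x07]=0x2e, mem[0x14]=0xc3, mem[0x10]=0x68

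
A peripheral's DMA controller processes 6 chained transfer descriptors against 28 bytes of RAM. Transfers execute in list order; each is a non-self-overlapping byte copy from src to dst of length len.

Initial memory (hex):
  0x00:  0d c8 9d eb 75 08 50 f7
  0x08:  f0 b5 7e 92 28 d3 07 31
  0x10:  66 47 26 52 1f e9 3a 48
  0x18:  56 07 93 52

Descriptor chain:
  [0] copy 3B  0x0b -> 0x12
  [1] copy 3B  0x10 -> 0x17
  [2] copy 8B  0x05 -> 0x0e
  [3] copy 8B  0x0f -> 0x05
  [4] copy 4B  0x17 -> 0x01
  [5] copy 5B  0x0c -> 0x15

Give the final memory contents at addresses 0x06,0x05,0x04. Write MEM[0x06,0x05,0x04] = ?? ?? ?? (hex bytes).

D0: mem[0x12..0x14] <- [92 28 d3]
D1: mem[0x17..0x19] <- [66 47 92]
D2: mem[0x0e..0x15] <- [08 50 f7 f0 b5 7e 92 28]
D3: mem[0x05..0x0c] <- [50 f7 f0 b5 7e 92 28 3a]
D4: mem[0x01..0x04] <- [66 47 92 93]
D5: mem[0x15..0x19] <- [3a d3 08 50 f7]
query mem[0x06]=0xf7, mem[0x05]=0x50, mem[0x04]=0x93

MEM[0x06,0x05,0x04] = f7 50 93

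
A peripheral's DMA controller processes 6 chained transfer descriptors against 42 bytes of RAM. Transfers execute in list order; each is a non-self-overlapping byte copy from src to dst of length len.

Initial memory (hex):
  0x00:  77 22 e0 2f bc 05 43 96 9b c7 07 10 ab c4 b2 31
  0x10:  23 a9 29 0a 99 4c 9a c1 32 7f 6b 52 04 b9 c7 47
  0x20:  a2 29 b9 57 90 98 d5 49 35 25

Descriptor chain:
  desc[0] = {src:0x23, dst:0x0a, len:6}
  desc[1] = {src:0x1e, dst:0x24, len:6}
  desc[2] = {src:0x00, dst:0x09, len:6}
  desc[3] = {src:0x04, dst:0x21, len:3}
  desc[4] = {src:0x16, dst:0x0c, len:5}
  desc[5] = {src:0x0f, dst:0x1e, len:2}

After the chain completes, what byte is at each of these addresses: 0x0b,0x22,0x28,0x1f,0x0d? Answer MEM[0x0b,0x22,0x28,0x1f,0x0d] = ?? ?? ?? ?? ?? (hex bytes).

MEM[0x0b,0x22,0x28,0x1f,0x0d] = e0 05 b9 6b c1

D0: mem[0x0a..0x0f] <- [57 90 98 d5 49 35]
D1: mem[0x24..0x29] <- [c7 47 a2 29 b9 57]
D2: mem[0x09..0x0e] <- [77 22 e0 2f bc 05]
D3: mem[0x21..0x23] <- [bc 05 43]
D4: mem[0x0c..0x10] <- [9a c1 32 7f 6b]
D5: mem[0x1e..0x1f] <- [7f 6b]
query mem[0x0b]=0xe0, mem[0x22]=0x05, mem[0x28]=0xb9, mem[0x1f]=0x6b, mem[0x0d]=0xc1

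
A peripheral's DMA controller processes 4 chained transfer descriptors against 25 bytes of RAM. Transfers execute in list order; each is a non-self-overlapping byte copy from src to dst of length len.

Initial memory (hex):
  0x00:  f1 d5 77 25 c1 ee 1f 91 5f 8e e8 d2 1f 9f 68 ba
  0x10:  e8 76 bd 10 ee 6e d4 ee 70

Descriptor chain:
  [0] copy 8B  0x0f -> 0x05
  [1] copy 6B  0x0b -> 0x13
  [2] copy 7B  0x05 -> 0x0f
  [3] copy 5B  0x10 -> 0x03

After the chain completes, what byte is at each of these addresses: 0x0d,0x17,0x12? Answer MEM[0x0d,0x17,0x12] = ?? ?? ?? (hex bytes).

MEM[0x0d,0x17,0x12] = 9f ba bd

  after D0: wrote 8B at 0x05 = bae876bd10ee6ed4
  after D1: wrote 6B at 0x13 = 6ed49f68bae8
  after D2: wrote 7B at 0x0f = bae876bd10ee6e
  after D3: wrote 5B at 0x03 = e876bd10ee
query mem[0x0d]=0x9f, mem[0x17]=0xba, mem[0x12]=0xbd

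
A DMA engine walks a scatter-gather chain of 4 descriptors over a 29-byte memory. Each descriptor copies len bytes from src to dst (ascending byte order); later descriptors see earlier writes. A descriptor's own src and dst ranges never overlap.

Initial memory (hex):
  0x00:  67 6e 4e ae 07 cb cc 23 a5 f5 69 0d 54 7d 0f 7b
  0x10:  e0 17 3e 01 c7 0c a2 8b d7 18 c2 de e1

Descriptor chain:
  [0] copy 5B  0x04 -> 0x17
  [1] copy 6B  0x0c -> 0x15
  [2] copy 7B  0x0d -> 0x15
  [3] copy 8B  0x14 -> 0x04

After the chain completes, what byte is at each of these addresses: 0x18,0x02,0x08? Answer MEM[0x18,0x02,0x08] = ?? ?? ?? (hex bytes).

D0: mem[0x17..0x1b] <- [07 cb cc 23 a5]
D1: mem[0x15..0x1a] <- [54 7d 0f 7b e0 17]
D2: mem[0x15..0x1b] <- [7d 0f 7b e0 17 3e 01]
D3: mem[0x04..0x0b] <- [c7 7d 0f 7b e0 17 3e 01]
query mem[0x18]=0xe0, mem[0x02]=0x4e, mem[0x08]=0xe0

MEM[0x18,0x02,0x08] = e0 4e e0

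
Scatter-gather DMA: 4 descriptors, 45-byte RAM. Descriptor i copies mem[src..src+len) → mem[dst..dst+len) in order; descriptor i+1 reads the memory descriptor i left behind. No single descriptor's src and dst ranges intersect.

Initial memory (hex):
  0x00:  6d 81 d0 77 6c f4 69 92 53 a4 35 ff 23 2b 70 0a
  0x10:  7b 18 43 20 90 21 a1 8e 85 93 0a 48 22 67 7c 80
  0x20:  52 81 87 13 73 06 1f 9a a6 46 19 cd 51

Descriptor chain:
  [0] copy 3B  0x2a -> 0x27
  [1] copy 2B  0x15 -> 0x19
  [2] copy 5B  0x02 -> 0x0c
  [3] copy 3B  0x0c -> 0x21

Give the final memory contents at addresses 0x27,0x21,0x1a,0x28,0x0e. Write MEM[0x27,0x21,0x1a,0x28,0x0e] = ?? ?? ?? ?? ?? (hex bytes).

#0 dst[0x27+3] := {0x19,0xcd,0x51}
#1 dst[0x19+2] := {0x21,0xa1}
#2 dst[0x0c+5] := {0xd0,0x77,0x6c,0xf4,0x69}
#3 dst[0x21+3] := {0xd0,0x77,0x6c}
query mem[0x27]=0x19, mem[0x21]=0xd0, mem[0x1a]=0xa1, mem[0x28]=0xcd, mem[0x0e]=0x6c

MEM[0x27,0x21,0x1a,0x28,0x0e] = 19 d0 a1 cd 6c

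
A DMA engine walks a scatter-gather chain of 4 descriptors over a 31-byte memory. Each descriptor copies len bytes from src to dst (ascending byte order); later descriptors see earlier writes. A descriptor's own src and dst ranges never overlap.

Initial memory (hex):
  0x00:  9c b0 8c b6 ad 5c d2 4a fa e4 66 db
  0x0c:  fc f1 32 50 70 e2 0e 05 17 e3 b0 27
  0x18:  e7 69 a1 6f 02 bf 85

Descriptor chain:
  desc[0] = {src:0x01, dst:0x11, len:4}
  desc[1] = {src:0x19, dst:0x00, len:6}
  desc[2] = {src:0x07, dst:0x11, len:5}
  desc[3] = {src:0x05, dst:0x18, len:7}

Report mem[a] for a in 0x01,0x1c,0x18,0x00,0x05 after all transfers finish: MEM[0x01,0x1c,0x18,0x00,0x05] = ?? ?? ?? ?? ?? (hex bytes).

  after D0: wrote 4B at 0x11 = b08cb6ad
  after D1: wrote 6B at 0x00 = 69a16f02bf85
  after D2: wrote 5B at 0x11 = 4afae466db
  after D3: wrote 7B at 0x18 = 85d24afae466db
query mem[0x01]=0xa1, mem[0x1c]=0xe4, mem[0x18]=0x85, mem[0x00]=0x69, mem[0x05]=0x85

MEM[0x01,0x1c,0x18,0x00,0x05] = a1 e4 85 69 85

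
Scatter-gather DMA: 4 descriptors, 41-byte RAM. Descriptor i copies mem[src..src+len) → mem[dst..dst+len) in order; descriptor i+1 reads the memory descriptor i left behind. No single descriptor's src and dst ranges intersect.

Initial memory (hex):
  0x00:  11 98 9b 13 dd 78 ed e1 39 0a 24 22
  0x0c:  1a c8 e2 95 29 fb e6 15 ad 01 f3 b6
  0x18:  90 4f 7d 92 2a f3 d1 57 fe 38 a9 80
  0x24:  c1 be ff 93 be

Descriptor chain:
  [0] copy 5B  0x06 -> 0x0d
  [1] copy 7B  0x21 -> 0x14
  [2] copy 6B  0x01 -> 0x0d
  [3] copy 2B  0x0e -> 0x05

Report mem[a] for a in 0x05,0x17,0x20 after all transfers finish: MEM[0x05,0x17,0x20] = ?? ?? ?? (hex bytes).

[0] 0x06->0x0d len=5 : ed e1 39 0a 24
[1] 0x21->0x14 len=7 : 38 a9 80 c1 be ff 93
[2] 0x01->0x0d len=6 : 98 9b 13 dd 78 ed
[3] 0x0e->0x05 len=2 : 9b 13
query mem[0x05]=0x9b, mem[0x17]=0xc1, mem[0x20]=0xfe

MEM[0x05,0x17,0x20] = 9b c1 fe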